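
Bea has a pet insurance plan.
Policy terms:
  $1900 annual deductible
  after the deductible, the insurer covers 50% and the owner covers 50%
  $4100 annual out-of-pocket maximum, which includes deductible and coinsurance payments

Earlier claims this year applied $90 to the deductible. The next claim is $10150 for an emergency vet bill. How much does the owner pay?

$90 of the $1900 deductible is already met, leaving $1810.
The remaining $8340 (= $10150 − $1810) moves to coinsurance.
Coinsurance: $8340 × 50% = $4170.
Owner responsibility before any cap: $1810 + $4170 = $5980.
Adding $5980 to the $90 already spent would give $6070, which exceeds the $4100 cap; the owner pays just $4100 − $90 = $4010.

$4010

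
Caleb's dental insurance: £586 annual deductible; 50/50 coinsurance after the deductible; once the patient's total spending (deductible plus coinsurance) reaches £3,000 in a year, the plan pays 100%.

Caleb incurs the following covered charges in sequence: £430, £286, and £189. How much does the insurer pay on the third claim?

£94.50

Bill 1, £430: all of it applies to the deductible. Patient pays £430; OOP now £430. Plan pays £430 − £430 = £0.
Bill 2, £286: £156 finishes the deductible; £130 goes to coinsurance; coinsurance £130 × 50% = £65. Patient pays £221; OOP now £651. Plan pays £286 − £221 = £65.
Bill 3, £189: 50% coinsurance on £189 = £94.50. Patient owes £94.50 (running OOP £745.50). Plan pays £189 − £94.50 = £94.50.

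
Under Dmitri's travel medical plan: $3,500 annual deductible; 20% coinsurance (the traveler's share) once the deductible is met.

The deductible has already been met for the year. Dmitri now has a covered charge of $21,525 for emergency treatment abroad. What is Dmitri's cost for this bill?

With the deductible met, the entire $21,525 is subject to coinsurance.
Traveler's 20% share of $21,525 is $4,305.

$4,305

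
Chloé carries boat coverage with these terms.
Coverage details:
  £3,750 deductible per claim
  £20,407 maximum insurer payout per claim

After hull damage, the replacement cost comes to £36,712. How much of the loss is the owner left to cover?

Less the £3,750 deductible: £36,712 − £3,750 = £32,962.
The £20,407 per-incident cap binds; insurer pays £20,407.
The owner bears the rest of the original loss: £36,712 − £20,407 = £16,305.

£16,305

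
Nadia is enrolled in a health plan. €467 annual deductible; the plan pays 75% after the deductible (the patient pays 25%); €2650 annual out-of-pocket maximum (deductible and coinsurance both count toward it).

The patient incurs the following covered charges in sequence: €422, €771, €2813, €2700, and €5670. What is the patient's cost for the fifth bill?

Claim 1 — €422: all of it applies to the deductible. Cost to patient: €422. OOP to date €422.
Claim 2 — €771: €45 to deductible, leaving €726; patient's 25% is €181.50. Patient owes €226.50 (running OOP €648.50).
Claim 3 — €2813: deductible already satisfied, so patient's share is 25% × €2813 = €703.25. Patient pays €703.25; OOP now €1351.75.
Claim 4 — €2700: deductible already satisfied, so patient's share is 25% × €2700 = €675. Cost to patient: €675. OOP to date €2026.75.
Claim 5 — €5670: deductible met; 25% of €5670 = €1417.50. OOP would hit €3444.25 > €2650, so the cap limits the patient to €2650 − €2026.75 = €623.25.

€623.25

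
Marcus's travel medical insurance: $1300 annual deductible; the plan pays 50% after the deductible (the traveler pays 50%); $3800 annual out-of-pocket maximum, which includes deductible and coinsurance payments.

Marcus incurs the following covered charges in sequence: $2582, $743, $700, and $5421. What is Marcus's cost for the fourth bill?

#1 ($2582): deductible takes $1300, $1282 remains; 50% of $1282 = $641. Traveler owes $1941 (running OOP $1941).
#2 ($743): 50% coinsurance on $743 = $371.50. Traveler owes $371.50 (running OOP $2312.50).
#3 ($700): deductible met; 50% of $700 = $350. Traveler pays $350; OOP now $2662.50.
#4 ($5421): 50% coinsurance on $5421 = $2710.50. Adding that to $2662.50 gives $5373, past the $3800 cap; traveler pays only $3800 − $2662.50 = $1137.50.

$1137.50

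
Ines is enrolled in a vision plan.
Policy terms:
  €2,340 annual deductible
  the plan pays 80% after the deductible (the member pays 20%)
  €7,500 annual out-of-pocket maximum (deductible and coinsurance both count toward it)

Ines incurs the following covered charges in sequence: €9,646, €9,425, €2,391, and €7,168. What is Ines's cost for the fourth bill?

€1,335.60

Claim 1 (€9,646): deductible takes €2,340, €7,306 remains; coinsurance €7,306 × 20% = €1,461.20. Member pays €3,801.20; OOP now €3,801.20.
Claim 2 (€9,425): deductible already satisfied, so member's share is 20% × €9,425 = €1,885. Member owes €1,885 (running OOP €5,686.20).
Claim 3 (€2,391): 20% coinsurance on €2,391 = €478.20. Cost to member: €478.20. OOP to date €6,164.40.
Claim 4 (€7,168): deductible met; 20% of €7,168 = €1,433.60. That would push OOP to €7,598, over the €7,500 cap, so member pays €7,500 − €6,164.40 = €1,335.60.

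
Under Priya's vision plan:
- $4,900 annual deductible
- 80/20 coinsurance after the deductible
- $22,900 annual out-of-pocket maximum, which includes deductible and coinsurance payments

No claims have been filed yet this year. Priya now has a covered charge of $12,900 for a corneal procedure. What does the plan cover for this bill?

Deductible not yet touched, so the first $4,900 of the bill goes to the deductible.
After the $4,900 deductible portion, $12,900 − $4,900 = $8,000 is subject to coinsurance.
Member's 20% share of $8,000 is $1,600.
That puts the member's cost at $4,900 + $1,600 = $6,500 before any cap.
Cumulative spending $0 + $6,500 = $6,500 stays under the $22,900 maximum.
The plan picks up $12,900 − $6,500 = $6,400.

$6,400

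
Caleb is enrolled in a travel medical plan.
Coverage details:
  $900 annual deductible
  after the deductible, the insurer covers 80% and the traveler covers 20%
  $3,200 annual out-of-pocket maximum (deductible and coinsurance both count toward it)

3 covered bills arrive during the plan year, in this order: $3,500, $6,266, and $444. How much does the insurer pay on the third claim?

$355.20

Claim 1 ($3,500): $900 to deductible, leaving $2,600; traveler's 20% is $520. Cost to traveler: $1,420. OOP to date $1,420. Insurer: $3,500 − $1,420 = $2,080.
Claim 2 ($6,266): deductible already satisfied, so traveler's share is 20% × $6,266 = $1,253.20. Cost to traveler: $1,253.20. OOP to date $2,673.20. Insurer: $6,266 − $1,253.20 = $5,012.80.
Claim 3 ($444): 20% coinsurance on $444 = $88.80. Traveler owes $88.80 (running OOP $2,762). Insurer: $444 − $88.80 = $355.20.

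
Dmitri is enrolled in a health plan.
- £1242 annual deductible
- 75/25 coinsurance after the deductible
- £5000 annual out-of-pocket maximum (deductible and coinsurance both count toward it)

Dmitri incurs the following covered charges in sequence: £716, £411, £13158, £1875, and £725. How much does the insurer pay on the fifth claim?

£696.50

Claim 1 (£716): entire amount goes to the deductible. Patient pays £716; OOP now £716. Plan pays £716 − £716 = £0.
Claim 2 (£411): entire amount goes to the deductible. Patient pays £411; OOP now £1127. Plan pays £411 − £411 = £0.
Claim 3 (£13158): £115 finishes the deductible; £13043 goes to coinsurance; patient's 25% is £3260.75. Patient owes £3375.75 (running OOP £4502.75). Insurer: £13158 − £3375.75 = £9782.25.
Claim 4 (£1875): 25% coinsurance on £1875 = £468.75. Cost to patient: £468.75. OOP to date £4971.50. Insurer: £1875 − £468.75 = £1406.25.
Claim 5 (£725): deductible met; 25% of £725 = £181.25. Adding that to £4971.50 gives £5152.75, past the £5000 cap; patient pays only £5000 − £4971.50 = £28.50. Plan pays £725 − £28.50 = £696.50.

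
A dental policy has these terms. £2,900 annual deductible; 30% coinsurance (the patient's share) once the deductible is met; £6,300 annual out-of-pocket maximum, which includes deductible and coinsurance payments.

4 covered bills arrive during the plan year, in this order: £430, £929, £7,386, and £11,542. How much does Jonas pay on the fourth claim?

Claim 1 (£430): fully absorbed by the deductible. Cost to patient: £430. OOP to date £430.
Claim 2 (£929): fully absorbed by the deductible. Patient owes £929 (running OOP £1,359).
Claim 3 (£7,386): £1,541 finishes the deductible; £5,845 goes to coinsurance; patient's 30% is £1,753.50. Patient owes £3,294.50 (running OOP £4,653.50).
Claim 4 (£11,542): 30% coinsurance on £11,542 = £3,462.60. Adding that to £4,653.50 gives £8,116.10, past the £6,300 cap; patient pays only £6,300 − £4,653.50 = £1,646.50.

£1,646.50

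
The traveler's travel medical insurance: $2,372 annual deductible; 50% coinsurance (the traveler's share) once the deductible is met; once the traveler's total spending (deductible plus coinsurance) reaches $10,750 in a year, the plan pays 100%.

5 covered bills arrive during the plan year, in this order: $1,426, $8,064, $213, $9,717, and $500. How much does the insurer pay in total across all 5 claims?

$9,170

#1 ($1,426): all of it applies to the deductible. Traveler pays $1,426; OOP now $1,426. Insurer: $1,426 − $1,426 = $0.
#2 ($8,064): $946 to deductible, leaving $7,118; 50% of $7,118 = $3,559. Cost to traveler: $4,505. OOP to date $5,931. Insurer: $8,064 − $4,505 = $3,559.
#3 ($213): deductible met; 50% of $213 = $106.50. Cost to traveler: $106.50. OOP to date $6,037.50. Plan pays $213 − $106.50 = $106.50.
#4 ($9,717): deductible met; 50% of $9,717 = $4,858.50. Adding that to $6,037.50 gives $10,896, past the $10,750 cap; traveler pays only $10,750 − $6,037.50 = $4,712.50. Plan pays $9,717 − $4,712.50 = $5,004.50.
#5 ($500): 50% coinsurance on $500 = $250. OOP would hit $11,000 > $10,750, so the cap limits the traveler to $10,750 − $10,750 = $0. Plan pays $500 − $0 = $500.
Insurer total: $0 + $3,559 + $106.50 + $5,004.50 + $500 = $9,170.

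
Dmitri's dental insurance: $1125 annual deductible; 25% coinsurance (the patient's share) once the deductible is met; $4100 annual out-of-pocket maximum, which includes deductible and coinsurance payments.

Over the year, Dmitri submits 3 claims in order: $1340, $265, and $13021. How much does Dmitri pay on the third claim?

$2855

#1 ($1340): $1125 to deductible, leaving $215; patient's 25% is $53.75. Patient owes $1178.75 (running OOP $1178.75).
#2 ($265): deductible met; 25% of $265 = $66.25. Cost to patient: $66.25. OOP to date $1245.
#3 ($13021): deductible met; 25% of $13021 = $3255.25. That would push OOP to $4500.25, over the $4100 cap, so patient pays $4100 − $1245 = $2855.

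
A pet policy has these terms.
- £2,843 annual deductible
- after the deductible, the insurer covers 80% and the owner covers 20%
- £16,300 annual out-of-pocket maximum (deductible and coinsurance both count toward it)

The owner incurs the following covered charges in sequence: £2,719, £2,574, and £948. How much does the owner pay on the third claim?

Claim 1 — £2,719: entire amount goes to the deductible. Cost to owner: £2,719. OOP to date £2,719.
Claim 2 — £2,574: £124 to deductible, leaving £2,450; 20% of £2,450 = £490. Owner pays £614; OOP now £3,333.
Claim 3 — £948: 20% coinsurance on £948 = £189.60. Cost to owner: £189.60. OOP to date £3,522.60.

£189.60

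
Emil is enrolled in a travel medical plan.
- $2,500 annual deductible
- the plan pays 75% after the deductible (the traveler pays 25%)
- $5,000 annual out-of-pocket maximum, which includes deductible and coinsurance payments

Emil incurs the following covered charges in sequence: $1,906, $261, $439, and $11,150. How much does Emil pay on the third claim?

$359.50

Claim 1 ($1,906): all of it applies to the deductible. Traveler pays $1,906; OOP now $1,906.
Claim 2 ($261): fully absorbed by the deductible. Traveler owes $261 (running OOP $2,167).
Claim 3 ($439): $333 finishes the deductible; $106 goes to coinsurance; coinsurance $106 × 25% = $26.50. Cost to traveler: $359.50. OOP to date $2,526.50.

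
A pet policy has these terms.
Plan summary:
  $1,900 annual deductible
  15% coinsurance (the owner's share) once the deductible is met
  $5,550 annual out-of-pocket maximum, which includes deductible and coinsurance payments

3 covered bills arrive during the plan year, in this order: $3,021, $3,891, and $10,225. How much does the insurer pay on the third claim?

$8,691.25

Claim 1 ($3,021): $1,900 finishes the deductible; $1,121 goes to coinsurance; 15% of $1,121 = $168.15. Cost to owner: $2,068.15. OOP to date $2,068.15. Plan pays $3,021 − $2,068.15 = $952.85.
Claim 2 ($3,891): 15% coinsurance on $3,891 = $583.65. Cost to owner: $583.65. OOP to date $2,651.80. Plan pays $3,891 − $583.65 = $3,307.35.
Claim 3 ($10,225): deductible met; 15% of $10,225 = $1,533.75. Cost to owner: $1,533.75. OOP to date $4,185.55. Plan pays $10,225 − $1,533.75 = $8,691.25.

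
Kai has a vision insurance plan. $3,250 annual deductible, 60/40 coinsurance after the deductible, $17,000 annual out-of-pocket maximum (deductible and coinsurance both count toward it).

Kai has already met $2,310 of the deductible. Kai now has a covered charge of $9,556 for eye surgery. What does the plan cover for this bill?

Deductible still to meet: $3,250 − $2,310 = $940.
After the $940 deductible portion, $9,556 − $940 = $8,616 is subject to coinsurance.
Coinsurance: $8,616 × 40% = $3,446.40.
That puts the member's cost at $940 + $3,446.40 = $4,386.40 before any cap.
Year-to-date out-of-pocket becomes $2,310 + $4,386.40 = $6,696.40, still under the $17,000 maximum, so no cap applies.
The insurer covers the remainder: $9,556 − $4,386.40 = $5,169.60.

$5,169.60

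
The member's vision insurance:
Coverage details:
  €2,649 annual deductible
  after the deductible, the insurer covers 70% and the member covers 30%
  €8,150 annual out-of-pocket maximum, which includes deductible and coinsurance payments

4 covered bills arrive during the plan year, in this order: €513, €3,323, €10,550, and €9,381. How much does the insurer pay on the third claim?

€7,385

Bill 1, €513: fully absorbed by the deductible. Cost to member: €513. OOP to date €513. Plan pays €513 − €513 = €0.
Bill 2, €3,323: deductible takes €2,136, €1,187 remains; coinsurance €1,187 × 30% = €356.10. Member pays €2,492.10; OOP now €3,005.10. Insurer: €3,323 − €2,492.10 = €830.90.
Bill 3, €10,550: deductible met; 30% of €10,550 = €3,165. Cost to member: €3,165. OOP to date €6,170.10. Insurer: €10,550 − €3,165 = €7,385.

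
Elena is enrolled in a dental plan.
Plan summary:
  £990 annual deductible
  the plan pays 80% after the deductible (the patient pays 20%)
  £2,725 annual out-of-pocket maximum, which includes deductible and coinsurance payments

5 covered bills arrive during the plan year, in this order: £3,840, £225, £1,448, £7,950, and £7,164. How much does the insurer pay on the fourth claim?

£7,119.60

#1 (£3,840): £990 finishes the deductible; £2,850 goes to coinsurance; patient's 20% is £570. Patient pays £1,560; OOP now £1,560. Insurer: £3,840 − £1,560 = £2,280.
#2 (£225): 20% coinsurance on £225 = £45. Patient pays £45; OOP now £1,605. Insurer: £225 − £45 = £180.
#3 (£1,448): deductible met; 20% of £1,448 = £289.60. Patient pays £289.60; OOP now £1,894.60. Insurer: £1,448 − £289.60 = £1,158.40.
#4 (£7,950): deductible already satisfied, so patient's share is 20% × £7,950 = £1,590. Adding that to £1,894.60 gives £3,484.60, past the £2,725 cap; patient pays only £2,725 − £1,894.60 = £830.40. Plan pays £7,950 − £830.40 = £7,119.60.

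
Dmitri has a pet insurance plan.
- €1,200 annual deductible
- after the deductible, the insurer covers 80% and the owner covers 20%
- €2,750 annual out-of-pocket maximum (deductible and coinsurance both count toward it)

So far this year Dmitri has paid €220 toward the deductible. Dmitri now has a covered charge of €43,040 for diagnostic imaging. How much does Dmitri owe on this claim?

€220 of the €1,200 deductible is already met, leaving €980.
That leaves €43,040 − €980 = €42,060 for coinsurance.
20% of €42,060 = €8,412 falls to the owner.
Owner responsibility before any cap: €980 + €8,412 = €9,392.
That would bring total out-of-pocket to €9,612, past the €2,750 cap. The owner is capped at €2,750 − €220 = €2,530 on this claim.

€2,530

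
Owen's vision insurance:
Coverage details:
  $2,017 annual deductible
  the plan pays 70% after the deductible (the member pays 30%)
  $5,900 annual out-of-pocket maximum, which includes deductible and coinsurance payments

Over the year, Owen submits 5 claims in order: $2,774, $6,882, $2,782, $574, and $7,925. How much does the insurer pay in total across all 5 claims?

Claim 1 — $2,774: deductible takes $2,017, $757 remains; member's 30% is $227.10. Member pays $2,244.10; OOP now $2,244.10. Plan pays $2,774 − $2,244.10 = $529.90.
Claim 2 — $6,882: deductible met; 30% of $6,882 = $2,064.60. Member pays $2,064.60; OOP now $4,308.70. Insurer: $6,882 − $2,064.60 = $4,817.40.
Claim 3 — $2,782: deductible already satisfied, so member's share is 30% × $2,782 = $834.60. Member pays $834.60; OOP now $5,143.30. Insurer: $2,782 − $834.60 = $1,947.40.
Claim 4 — $574: deductible met; 30% of $574 = $172.20. Member pays $172.20; OOP now $5,315.50. Insurer: $574 − $172.20 = $401.80.
Claim 5 — $7,925: deductible already satisfied, so member's share is 30% × $7,925 = $2,377.50. Adding that to $5,315.50 gives $7,693, past the $5,900 cap; member pays only $5,900 − $5,315.50 = $584.50. Plan pays $7,925 − $584.50 = $7,340.50.
Insurer total = bills − member's total = $20,937 − $5,900 = $15,037.

$15,037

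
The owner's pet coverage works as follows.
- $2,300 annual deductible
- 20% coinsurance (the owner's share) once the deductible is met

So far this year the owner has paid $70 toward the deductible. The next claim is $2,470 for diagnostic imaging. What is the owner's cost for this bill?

$70 of the $2,300 deductible is already met, leaving $2,230.
That leaves $2,470 − $2,230 = $240 for coinsurance.
Coinsurance: $240 × 20% = $48.
So the owner owes $2,230 + $48 = $2,278.

$2,278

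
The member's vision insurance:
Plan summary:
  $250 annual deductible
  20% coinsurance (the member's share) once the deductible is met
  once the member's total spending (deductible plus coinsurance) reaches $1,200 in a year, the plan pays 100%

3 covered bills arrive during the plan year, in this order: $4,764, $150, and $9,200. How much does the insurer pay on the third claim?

Claim 1 ($4,764): $250 finishes the deductible; $4,514 goes to coinsurance; 20% of $4,514 = $902.80. Cost to member: $1,152.80. OOP to date $1,152.80. Plan pays $4,764 − $1,152.80 = $3,611.20.
Claim 2 ($150): 20% coinsurance on $150 = $30. Cost to member: $30. OOP to date $1,182.80. Plan pays $150 − $30 = $120.
Claim 3 ($9,200): 20% coinsurance on $9,200 = $1,840. That would push OOP to $3,022.80, over the $1,200 cap, so member pays $1,200 − $1,182.80 = $17.20. Plan pays $9,200 − $17.20 = $9,182.80.

$9,182.80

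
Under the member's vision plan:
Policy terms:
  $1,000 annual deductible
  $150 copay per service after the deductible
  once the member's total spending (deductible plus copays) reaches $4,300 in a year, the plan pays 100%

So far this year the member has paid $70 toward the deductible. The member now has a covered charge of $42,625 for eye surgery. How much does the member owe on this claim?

Remaining deductible: $1,000 − $70 = $930.
That leaves $42,625 − $930 = $41,695 for the copay.
Copay on this service: $150.
Member responsibility before any cap: $930 + $150 = $1,080.
Cumulative spending $70 + $1,080 = $1,150 stays under the $4,300 maximum.

$1,080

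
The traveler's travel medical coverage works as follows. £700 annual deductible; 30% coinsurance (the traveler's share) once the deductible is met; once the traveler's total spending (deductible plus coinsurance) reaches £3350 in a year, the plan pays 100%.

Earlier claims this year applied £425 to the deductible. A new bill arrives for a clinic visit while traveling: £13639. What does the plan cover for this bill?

£10714

Deductible still to meet: £700 − £425 = £275.
That leaves £13639 − £275 = £13364 for coinsurance.
Traveler's 30% share of £13364 is £4009.20.
That puts the traveler's cost at £275 + £4009.20 = £4284.20 before any cap.
Year-to-date out-of-pocket would reach £425 + £4284.20 = £4709.20, above the £3350 maximum, so the traveler pays only £3350 − £425 = £2925.
The plan picks up £13639 − £2925 = £10714.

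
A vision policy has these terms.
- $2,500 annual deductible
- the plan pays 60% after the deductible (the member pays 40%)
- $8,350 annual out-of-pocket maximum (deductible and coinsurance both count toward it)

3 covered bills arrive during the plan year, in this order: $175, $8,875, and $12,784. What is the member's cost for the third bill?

Claim 1 — $175: entire amount goes to the deductible. Cost to member: $175. OOP to date $175.
Claim 2 — $8,875: deductible takes $2,325, $6,550 remains; coinsurance $6,550 × 40% = $2,620. Member owes $4,945 (running OOP $5,120).
Claim 3 — $12,784: deductible met; 40% of $12,784 = $5,113.60. OOP would hit $10,233.60 > $8,350, so the cap limits the member to $8,350 − $5,120 = $3,230.

$3,230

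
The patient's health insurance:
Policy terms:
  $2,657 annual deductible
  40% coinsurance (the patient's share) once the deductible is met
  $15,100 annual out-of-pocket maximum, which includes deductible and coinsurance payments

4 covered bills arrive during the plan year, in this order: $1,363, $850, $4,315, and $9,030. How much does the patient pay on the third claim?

$1,992.40

#1 ($1,363): all of it applies to the deductible. Patient pays $1,363; OOP now $1,363.
#2 ($850): entire amount goes to the deductible. Patient pays $850; OOP now $2,213.
#3 ($4,315): $444 finishes the deductible; $3,871 goes to coinsurance; coinsurance $3,871 × 40% = $1,548.40. Patient owes $1,992.40 (running OOP $4,205.40).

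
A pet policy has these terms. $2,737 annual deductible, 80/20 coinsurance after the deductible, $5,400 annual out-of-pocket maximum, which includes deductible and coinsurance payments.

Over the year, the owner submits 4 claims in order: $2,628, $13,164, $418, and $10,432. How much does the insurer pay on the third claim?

$366

#1 ($2,628): all of it applies to the deductible. Cost to owner: $2,628. OOP to date $2,628. Insurer: $2,628 − $2,628 = $0.
#2 ($13,164): deductible takes $109, $13,055 remains; owner's 20% is $2,611. Cost to owner: $2,720. OOP to date $5,348. Insurer: $13,164 − $2,720 = $10,444.
#3 ($418): deductible already satisfied, so owner's share is 20% × $418 = $83.60. Adding that to $5,348 gives $5,431.60, past the $5,400 cap; owner pays only $5,400 − $5,348 = $52. Insurer: $418 − $52 = $366.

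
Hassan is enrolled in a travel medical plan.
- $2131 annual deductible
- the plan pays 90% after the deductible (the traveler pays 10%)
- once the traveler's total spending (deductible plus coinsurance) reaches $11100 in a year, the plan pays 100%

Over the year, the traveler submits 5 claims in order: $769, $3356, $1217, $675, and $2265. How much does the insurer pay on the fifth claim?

$2038.50

#1 ($769): entire amount goes to the deductible. Cost to traveler: $769. OOP to date $769. Insurer: $769 − $769 = $0.
#2 ($3356): deductible takes $1362, $1994 remains; 10% of $1994 = $199.40. Traveler owes $1561.40 (running OOP $2330.40). Insurer: $3356 − $1561.40 = $1794.60.
#3 ($1217): 10% coinsurance on $1217 = $121.70. Traveler pays $121.70; OOP now $2452.10. Insurer: $1217 − $121.70 = $1095.30.
#4 ($675): deductible already satisfied, so traveler's share is 10% × $675 = $67.50. Cost to traveler: $67.50. OOP to date $2519.60. Plan pays $675 − $67.50 = $607.50.
#5 ($2265): 10% coinsurance on $2265 = $226.50. Traveler pays $226.50; OOP now $2746.10. Plan pays $2265 − $226.50 = $2038.50.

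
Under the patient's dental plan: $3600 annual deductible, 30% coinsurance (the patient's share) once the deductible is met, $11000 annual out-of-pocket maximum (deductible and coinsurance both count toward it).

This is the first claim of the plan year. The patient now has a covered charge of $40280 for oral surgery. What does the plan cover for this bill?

The full $3600 deductible is still open; $3600 of this bill applies to it.
After the $3600 deductible portion, $40280 − $3600 = $36680 is subject to coinsurance.
Patient's 30% share of $36680 is $11004.
Patient responsibility before any cap: $3600 + $11004 = $14604.
Year-to-date out-of-pocket would reach $0 + $14604 = $14604, above the $11000 maximum, so the patient pays only $11000 − $0 = $11000.
The insurer covers the remainder: $40280 − $11000 = $29280.

$29280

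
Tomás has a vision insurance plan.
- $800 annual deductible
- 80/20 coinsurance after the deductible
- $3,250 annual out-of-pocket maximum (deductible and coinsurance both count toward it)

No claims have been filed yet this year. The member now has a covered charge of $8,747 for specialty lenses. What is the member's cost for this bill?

$2,389.40

Deductible not yet touched, so the first $800 of the bill goes to the deductible.
The remaining $7,947 (= $8,747 − $800) moves to coinsurance.
Member's 20% share of $7,947 is $1,589.40.
That puts the member's cost at $800 + $1,589.40 = $2,389.40 before any cap.
Year-to-date out-of-pocket becomes $0 + $2,389.40 = $2,389.40, still under the $3,250 maximum, so no cap applies.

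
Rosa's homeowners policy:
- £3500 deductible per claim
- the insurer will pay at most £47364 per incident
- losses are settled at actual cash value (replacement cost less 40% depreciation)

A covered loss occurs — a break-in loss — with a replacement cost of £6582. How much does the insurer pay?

Actual cash value after 40% depreciation: £6582 × 60% = £3949.20.
Subtract the deductible: £3949.20 − £3500 = £449.20.
£449.20 is within the £47364 limit, so the insurer pays £449.20.

£449.20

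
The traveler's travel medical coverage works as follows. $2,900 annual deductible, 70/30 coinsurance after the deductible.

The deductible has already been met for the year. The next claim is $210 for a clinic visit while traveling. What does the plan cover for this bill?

The deductible is already satisfied, so the full bill goes to coinsurance.
30% of $210 = $63 falls to the traveler.
The plan picks up $210 − $63 = $147.

$147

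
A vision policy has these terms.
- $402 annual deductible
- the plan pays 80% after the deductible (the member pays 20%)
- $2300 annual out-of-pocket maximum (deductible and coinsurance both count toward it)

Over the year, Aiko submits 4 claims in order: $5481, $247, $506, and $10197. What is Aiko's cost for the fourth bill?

$731.60

#1 ($5481): $402 finishes the deductible; $5079 goes to coinsurance; 20% of $5079 = $1015.80. Cost to member: $1417.80. OOP to date $1417.80.
#2 ($247): deductible already satisfied, so member's share is 20% × $247 = $49.40. Cost to member: $49.40. OOP to date $1467.20.
#3 ($506): deductible met; 20% of $506 = $101.20. Cost to member: $101.20. OOP to date $1568.40.
#4 ($10197): deductible met; 20% of $10197 = $2039.40. That would push OOP to $3607.80, over the $2300 cap, so member pays $2300 − $1568.40 = $731.60.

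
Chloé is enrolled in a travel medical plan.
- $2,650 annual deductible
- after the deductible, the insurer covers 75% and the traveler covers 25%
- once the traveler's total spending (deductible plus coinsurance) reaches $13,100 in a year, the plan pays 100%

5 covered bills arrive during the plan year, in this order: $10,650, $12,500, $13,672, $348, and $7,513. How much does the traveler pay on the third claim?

$3,418

#1 ($10,650): $2,650 to deductible, leaving $8,000; traveler's 25% is $2,000. Traveler owes $4,650 (running OOP $4,650).
#2 ($12,500): deductible already satisfied, so traveler's share is 25% × $12,500 = $3,125. Traveler pays $3,125; OOP now $7,775.
#3 ($13,672): deductible met; 25% of $13,672 = $3,418. Traveler owes $3,418 (running OOP $11,193).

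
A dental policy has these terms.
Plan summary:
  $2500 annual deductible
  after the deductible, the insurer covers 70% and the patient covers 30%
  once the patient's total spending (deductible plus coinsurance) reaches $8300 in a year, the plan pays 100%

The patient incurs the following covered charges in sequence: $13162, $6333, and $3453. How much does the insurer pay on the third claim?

$2751.50

Claim 1 — $13162: deductible takes $2500, $10662 remains; coinsurance $10662 × 30% = $3198.60. Patient pays $5698.60; OOP now $5698.60. Plan pays $13162 − $5698.60 = $7463.40.
Claim 2 — $6333: 30% coinsurance on $6333 = $1899.90. Patient pays $1899.90; OOP now $7598.50. Insurer: $6333 − $1899.90 = $4433.10.
Claim 3 — $3453: deductible met; 30% of $3453 = $1035.90. Adding that to $7598.50 gives $8634.40, past the $8300 cap; patient pays only $8300 − $7598.50 = $701.50. Insurer: $3453 − $701.50 = $2751.50.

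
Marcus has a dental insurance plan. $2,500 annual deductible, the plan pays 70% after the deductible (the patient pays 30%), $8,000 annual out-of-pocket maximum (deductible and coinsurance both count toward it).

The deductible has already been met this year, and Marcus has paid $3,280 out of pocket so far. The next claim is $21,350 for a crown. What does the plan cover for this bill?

$16,630

With the deductible met, the entire $21,350 is subject to coinsurance.
Coinsurance: $21,350 × 30% = $6,405.
Year-to-date out-of-pocket would reach $3,280 + $6,405 = $9,685, above the $8,000 maximum, so the patient pays only $8,000 − $3,280 = $4,720.
The plan picks up $21,350 − $4,720 = $16,630.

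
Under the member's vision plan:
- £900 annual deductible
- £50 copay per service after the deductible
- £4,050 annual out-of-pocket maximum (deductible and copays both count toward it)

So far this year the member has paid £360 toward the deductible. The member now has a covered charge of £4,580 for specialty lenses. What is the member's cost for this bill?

£360 of the £900 deductible is already met, leaving £540.
The remaining £4,040 (= £4,580 − £540) moves to the copay.
Copay on this service: £50.
So the member owes £540 + £50 = £590 before any cap.
Cumulative spending £360 + £590 = £950 stays under the £4,050 maximum.

£590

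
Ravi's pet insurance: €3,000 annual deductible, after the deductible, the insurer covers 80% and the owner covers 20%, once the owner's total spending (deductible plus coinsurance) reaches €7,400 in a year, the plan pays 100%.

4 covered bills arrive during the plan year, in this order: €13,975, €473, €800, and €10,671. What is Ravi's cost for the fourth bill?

€1,950.40

Claim 1 — €13,975: deductible takes €3,000, €10,975 remains; 20% of €10,975 = €2,195. Owner owes €5,195 (running OOP €5,195).
Claim 2 — €473: deductible met; 20% of €473 = €94.60. Owner pays €94.60; OOP now €5,289.60.
Claim 3 — €800: deductible met; 20% of €800 = €160. Owner owes €160 (running OOP €5,449.60).
Claim 4 — €10,671: deductible already satisfied, so owner's share is 20% × €10,671 = €2,134.20. That would push OOP to €7,583.80, over the €7,400 cap, so owner pays €7,400 − €5,449.60 = €1,950.40.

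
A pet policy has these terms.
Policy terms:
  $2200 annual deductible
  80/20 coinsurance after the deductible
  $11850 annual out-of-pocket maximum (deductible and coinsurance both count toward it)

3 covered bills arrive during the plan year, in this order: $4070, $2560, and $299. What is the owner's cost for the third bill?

$59.80

#1 ($4070): deductible takes $2200, $1870 remains; coinsurance $1870 × 20% = $374. Owner pays $2574; OOP now $2574.
#2 ($2560): deductible already satisfied, so owner's share is 20% × $2560 = $512. Owner pays $512; OOP now $3086.
#3 ($299): 20% coinsurance on $299 = $59.80. Owner owes $59.80 (running OOP $3145.80).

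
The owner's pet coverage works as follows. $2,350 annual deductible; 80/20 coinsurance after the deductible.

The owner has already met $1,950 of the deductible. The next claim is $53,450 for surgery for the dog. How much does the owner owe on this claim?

$1,950 of the $2,350 deductible is already met, leaving $400.
After the $400 deductible portion, $53,450 − $400 = $53,050 is subject to coinsurance.
20% of $53,050 = $10,610 falls to the owner.
That puts the owner's cost at $400 + $10,610 = $11,010.

$11,010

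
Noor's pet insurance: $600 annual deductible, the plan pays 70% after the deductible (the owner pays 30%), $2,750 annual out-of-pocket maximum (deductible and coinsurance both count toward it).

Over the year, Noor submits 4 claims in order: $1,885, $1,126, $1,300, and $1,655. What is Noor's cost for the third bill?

$390

Bill 1, $1,885: $600 finishes the deductible; $1,285 goes to coinsurance; coinsurance $1,285 × 30% = $385.50. Owner pays $985.50; OOP now $985.50.
Bill 2, $1,126: 30% coinsurance on $1,126 = $337.80. Owner pays $337.80; OOP now $1,323.30.
Bill 3, $1,300: deductible met; 30% of $1,300 = $390. Cost to owner: $390. OOP to date $1,713.30.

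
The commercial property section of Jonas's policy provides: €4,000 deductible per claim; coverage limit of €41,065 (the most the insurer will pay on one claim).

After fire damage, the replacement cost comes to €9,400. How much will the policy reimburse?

€5,400

After the deductible, €9,400 − €4,000 = €5,400 remains.
€5,400 ≤ €41,065, so the limit doesn't bind; insurer pays €5,400.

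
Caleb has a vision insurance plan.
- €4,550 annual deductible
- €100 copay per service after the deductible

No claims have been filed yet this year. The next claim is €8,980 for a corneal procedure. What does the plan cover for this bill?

€4,330

Nothing has been paid toward the €4,550 deductible, so the first €4,550 of this charge is applied there.
After the €4,550 deductible portion, €8,980 − €4,550 = €4,430 is subject to the copay.
Copay on this service: €100.
That puts the member's cost at €4,550 + €100 = €4,650.
Insurer pays the balance: €8,980 − €4,650 = €4,330.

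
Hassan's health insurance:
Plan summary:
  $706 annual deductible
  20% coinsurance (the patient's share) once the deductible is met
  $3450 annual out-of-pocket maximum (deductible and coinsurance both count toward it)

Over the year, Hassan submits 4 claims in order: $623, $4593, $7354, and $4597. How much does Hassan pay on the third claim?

Claim 1 — $623: fully absorbed by the deductible. Patient pays $623; OOP now $623.
Claim 2 — $4593: $83 finishes the deductible; $4510 goes to coinsurance; patient's 20% is $902. Patient owes $985 (running OOP $1608).
Claim 3 — $7354: deductible met; 20% of $7354 = $1470.80. Patient pays $1470.80; OOP now $3078.80.

$1470.80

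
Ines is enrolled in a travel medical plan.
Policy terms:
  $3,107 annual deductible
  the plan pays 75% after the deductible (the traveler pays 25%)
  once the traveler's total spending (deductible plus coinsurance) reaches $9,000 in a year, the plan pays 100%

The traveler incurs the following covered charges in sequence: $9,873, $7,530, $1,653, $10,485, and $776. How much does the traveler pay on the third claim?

Claim 1 — $9,873: $3,107 finishes the deductible; $6,766 goes to coinsurance; coinsurance $6,766 × 25% = $1,691.50. Traveler owes $4,798.50 (running OOP $4,798.50).
Claim 2 — $7,530: 25% coinsurance on $7,530 = $1,882.50. Traveler owes $1,882.50 (running OOP $6,681).
Claim 3 — $1,653: deductible met; 25% of $1,653 = $413.25. Traveler pays $413.25; OOP now $7,094.25.

$413.25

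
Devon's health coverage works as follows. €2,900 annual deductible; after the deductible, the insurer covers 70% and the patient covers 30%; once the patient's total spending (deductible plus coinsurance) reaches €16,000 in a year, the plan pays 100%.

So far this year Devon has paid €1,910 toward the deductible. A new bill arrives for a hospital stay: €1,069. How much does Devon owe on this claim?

Deductible still to meet: €2,900 − €1,910 = €990.
The remaining €79 (= €1,069 − €990) moves to coinsurance.
Patient's 30% share of €79 is €23.70.
That puts the patient's cost at €990 + €23.70 = €1,013.70 before any cap.
Cumulative spending €1,910 + €1,013.70 = €2,923.70 stays under the €16,000 maximum.

€1,013.70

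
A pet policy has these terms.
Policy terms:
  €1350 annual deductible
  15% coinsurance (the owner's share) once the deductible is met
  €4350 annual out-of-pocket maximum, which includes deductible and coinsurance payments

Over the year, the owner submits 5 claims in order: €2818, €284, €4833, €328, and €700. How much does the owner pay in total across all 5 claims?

€2491.95

#1 (€2818): deductible takes €1350, €1468 remains; owner's 15% is €220.20. Owner pays €1570.20; OOP now €1570.20.
#2 (€284): deductible already satisfied, so owner's share is 15% × €284 = €42.60. Owner pays €42.60; OOP now €1612.80.
#3 (€4833): deductible met; 15% of €4833 = €724.95. Owner pays €724.95; OOP now €2337.75.
#4 (€328): deductible met; 15% of €328 = €49.20. Owner pays €49.20; OOP now €2386.95.
#5 (€700): deductible met; 15% of €700 = €105. Cost to owner: €105. OOP to date €2491.95.
Total paid by the owner: €1570.20 + €42.60 + €724.95 + €49.20 + €105 = €2491.95.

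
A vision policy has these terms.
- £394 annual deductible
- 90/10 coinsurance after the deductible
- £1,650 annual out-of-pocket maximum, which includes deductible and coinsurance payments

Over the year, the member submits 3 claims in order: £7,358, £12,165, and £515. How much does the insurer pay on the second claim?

£11,605.40

Claim 1 (£7,358): £394 finishes the deductible; £6,964 goes to coinsurance; coinsurance £6,964 × 10% = £696.40. Member pays £1,090.40; OOP now £1,090.40. Insurer: £7,358 − £1,090.40 = £6,267.60.
Claim 2 (£12,165): 10% coinsurance on £12,165 = £1,216.50. OOP would hit £2,306.90 > £1,650, so the cap limits the member to £1,650 − £1,090.40 = £559.60. Plan pays £12,165 − £559.60 = £11,605.40.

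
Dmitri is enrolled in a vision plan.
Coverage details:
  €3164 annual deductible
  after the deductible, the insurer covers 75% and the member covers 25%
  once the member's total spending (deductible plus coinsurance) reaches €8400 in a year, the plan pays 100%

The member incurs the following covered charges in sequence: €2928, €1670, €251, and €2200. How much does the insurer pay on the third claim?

Claim 1 — €2928: entire amount goes to the deductible. Member pays €2928; OOP now €2928. Insurer: €2928 − €2928 = €0.
Claim 2 — €1670: €236 finishes the deductible; €1434 goes to coinsurance; 25% of €1434 = €358.50. Cost to member: €594.50. OOP to date €3522.50. Plan pays €1670 − €594.50 = €1075.50.
Claim 3 — €251: 25% coinsurance on €251 = €62.75. Member pays €62.75; OOP now €3585.25. Plan pays €251 − €62.75 = €188.25.

€188.25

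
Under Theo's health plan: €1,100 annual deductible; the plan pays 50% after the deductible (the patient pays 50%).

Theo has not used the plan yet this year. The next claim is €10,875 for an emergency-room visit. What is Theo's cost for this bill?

€5,987.50

The full €1,100 deductible is still open; €1,100 of this bill applies to it.
That leaves €10,875 − €1,100 = €9,775 for coinsurance.
Coinsurance: €9,775 × 50% = €4,887.50.
That puts the patient's cost at €1,100 + €4,887.50 = €5,987.50.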